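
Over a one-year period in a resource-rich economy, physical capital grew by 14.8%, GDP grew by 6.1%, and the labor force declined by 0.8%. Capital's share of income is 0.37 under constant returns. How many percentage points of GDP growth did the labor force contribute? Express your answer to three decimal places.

Labor's share = 1 − 0.37 = 0.63.
Contribution = share × growth = 0.63 × (-0.8) = -0.504 pp.

-0.504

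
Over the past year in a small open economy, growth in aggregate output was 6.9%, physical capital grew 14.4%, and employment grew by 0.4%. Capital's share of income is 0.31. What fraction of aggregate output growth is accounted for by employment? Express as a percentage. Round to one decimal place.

Labor's share = 1 − 0.31 = 0.69.
Employment contributed 0.69 × 0.4 = 0.276 pp.
Share of growth = 0.276 / 6.9 × 100 = 4%.

4.0%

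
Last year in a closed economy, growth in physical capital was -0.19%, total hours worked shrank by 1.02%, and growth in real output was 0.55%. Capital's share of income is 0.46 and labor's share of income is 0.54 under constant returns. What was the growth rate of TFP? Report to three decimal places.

TFP grew 1.188%.

Labor's share = 1 − 0.46 = 0.54.
Physical capital: 0.46 × (-0.19) = -0.0874 pp.
Total hours worked: 0.54 × (-1.02) = -0.5508 pp.
TFP growth = 0.55 + 0.6382 = 1.1882%.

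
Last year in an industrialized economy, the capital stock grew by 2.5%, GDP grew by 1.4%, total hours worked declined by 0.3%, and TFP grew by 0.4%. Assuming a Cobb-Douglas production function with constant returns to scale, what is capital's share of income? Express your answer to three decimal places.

gY = gA + α·gK + (1−α)·gL, so gY − gA − gL = α(gK − gL).
1.4 − 0.4 + 0.3 = α × (2.5 − (-0.3)).
1.3 = 2.8 α, so α = 0.46429.

Capital's share of income is 0.464.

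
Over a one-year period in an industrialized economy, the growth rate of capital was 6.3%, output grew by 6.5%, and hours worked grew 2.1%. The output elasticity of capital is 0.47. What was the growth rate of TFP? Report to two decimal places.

2.43%

Labor's share = 1 − 0.47 = 0.53.
Capital: 0.47 × 6.3 = 2.961 pp.
Hours worked: 0.53 × 2.1 = 1.113 pp.
TFP growth = 6.5 − 4.074 = 2.426%.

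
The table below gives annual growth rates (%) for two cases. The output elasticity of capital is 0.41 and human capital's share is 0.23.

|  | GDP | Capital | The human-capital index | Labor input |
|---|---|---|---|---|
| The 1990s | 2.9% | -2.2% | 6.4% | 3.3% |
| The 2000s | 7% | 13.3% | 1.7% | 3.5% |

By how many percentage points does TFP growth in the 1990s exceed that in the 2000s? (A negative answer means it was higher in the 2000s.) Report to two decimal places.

Labor's share = 1 − 0.41 − 0.23 = 0.36.
The 1990s: TFP = 2.9 + 0.902 − 1.472 − 1.188 = 1.142%.
The 2000s: TFP = 7 − 5.453 − 0.391 − 1.26 = -0.104%.
Difference = 1.142 − (-0.104) = 1.246 pp.

1.25 percentage points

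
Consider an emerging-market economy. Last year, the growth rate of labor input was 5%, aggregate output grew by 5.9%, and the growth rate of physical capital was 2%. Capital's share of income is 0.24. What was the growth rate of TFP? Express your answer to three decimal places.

TFP grew 1.620%.

Labor's share = 1 − 0.24 = 0.76.
Physical capital: 0.24 × 2 = 0.48 pp.
Labor input: 0.76 × 5 = 3.8 pp.
TFP growth = 5.9 − 4.28 = 1.62%.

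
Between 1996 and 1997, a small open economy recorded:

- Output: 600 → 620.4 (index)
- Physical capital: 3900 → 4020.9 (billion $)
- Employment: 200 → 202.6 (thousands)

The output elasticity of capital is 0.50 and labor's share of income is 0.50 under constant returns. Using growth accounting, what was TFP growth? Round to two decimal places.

1.20%

Output growth = (620.4 − 600) / 600 = 3.4%.
Physical capital growth = (4020.9 − 3900) / 3900 = 3.1%.
Employment growth = (202.6 − 200) / 200 = 1.3%.
Labor's share = 1 − 0.5 = 0.5.
Physical capital: 0.5 × 3.1 = 1.55 pp.
Employment: 0.5 × 1.3 = 0.65 pp.
TFP growth = 3.4 − 2.2 = 1.2%.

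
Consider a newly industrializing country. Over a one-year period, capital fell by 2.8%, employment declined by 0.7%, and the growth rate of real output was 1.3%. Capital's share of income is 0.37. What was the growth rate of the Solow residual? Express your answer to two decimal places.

Labor's share = 1 − 0.37 = 0.63.
Capital: 0.37 × (-2.8) = -1.036 pp.
Employment: 0.63 × (-0.7) = -0.441 pp.
TFP growth = 1.3 + 1.477 = 2.777%.

The Solow residual growth was 2.78%.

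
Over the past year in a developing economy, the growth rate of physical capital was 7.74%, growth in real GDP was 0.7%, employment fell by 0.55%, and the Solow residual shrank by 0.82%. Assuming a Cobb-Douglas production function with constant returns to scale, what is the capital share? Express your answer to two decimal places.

gY = gA + α·gK + (1−α)·gL, so gY − gA − gL = α(gK − gL).
0.7 + 0.82 + 0.55 = α × (7.74 − (-0.55)).
2.07 = 8.29 α, so α = 0.2497.

0.25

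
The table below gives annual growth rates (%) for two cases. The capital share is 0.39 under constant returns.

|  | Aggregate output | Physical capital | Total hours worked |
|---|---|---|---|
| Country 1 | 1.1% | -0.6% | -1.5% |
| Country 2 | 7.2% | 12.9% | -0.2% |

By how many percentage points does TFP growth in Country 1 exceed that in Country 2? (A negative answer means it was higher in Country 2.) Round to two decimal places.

Labor's share = 1 − 0.39 = 0.61.
Country 1: TFP = 1.1 + 0.234 + 0.915 = 2.249%.
Country 2: TFP = 7.2 − 5.031 + 0.122 = 2.291%.
Difference = 2.249 − (2.291) = -0.042 pp.

-0.04 percentage points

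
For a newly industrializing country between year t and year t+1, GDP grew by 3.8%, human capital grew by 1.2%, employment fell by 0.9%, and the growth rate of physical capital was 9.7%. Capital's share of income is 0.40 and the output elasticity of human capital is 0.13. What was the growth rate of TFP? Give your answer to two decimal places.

Labor's share = 1 − 0.4 − 0.13 = 0.47.
Physical capital: 0.4 × 9.7 = 3.88 pp.
Human capital: 0.13 × 1.2 = 0.156 pp.
Employment: 0.47 × (-0.9) = -0.423 pp.
TFP growth = 3.8 − 3.613 = 0.187%.

TFP grew 0.19%.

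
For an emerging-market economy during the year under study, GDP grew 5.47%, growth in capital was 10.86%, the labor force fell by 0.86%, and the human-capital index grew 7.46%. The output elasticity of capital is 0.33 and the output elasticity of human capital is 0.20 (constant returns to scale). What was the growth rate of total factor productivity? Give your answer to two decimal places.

Labor's share = 1 − 0.33 − 0.2 = 0.47.
Capital: 0.33 × 10.86 = 3.5838 pp.
The human-capital index: 0.2 × 7.46 = 1.492 pp.
The labor force: 0.47 × (-0.86) = -0.4042 pp.
TFP growth = 5.47 − 4.6716 = 0.7984%.

0.80%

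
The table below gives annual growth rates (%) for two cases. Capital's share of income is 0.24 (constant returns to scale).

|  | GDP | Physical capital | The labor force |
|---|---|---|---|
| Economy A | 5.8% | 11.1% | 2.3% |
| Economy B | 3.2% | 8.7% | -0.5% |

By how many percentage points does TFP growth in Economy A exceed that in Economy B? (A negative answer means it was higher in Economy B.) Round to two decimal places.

Labor's share = 1 − 0.24 = 0.76.
Economy A: TFP = 5.8 − 2.664 − 1.748 = 1.388%.
Economy B: TFP = 3.2 − 2.088 + 0.38 = 1.492%.
Difference = 1.388 − (1.492) = -0.104 pp.

-0.10 percentage points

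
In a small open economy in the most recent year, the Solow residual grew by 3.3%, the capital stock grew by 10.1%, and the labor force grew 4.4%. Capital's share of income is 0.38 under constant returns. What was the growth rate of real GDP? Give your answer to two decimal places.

Labor's share = 1 − 0.38 = 0.62.
The capital stock: 0.38 × 10.1 = 3.838 pp.
The labor force: 0.62 × 4.4 = 2.728 pp.
Output growth = 3.3 + 6.566 = 9.866%.

9.87%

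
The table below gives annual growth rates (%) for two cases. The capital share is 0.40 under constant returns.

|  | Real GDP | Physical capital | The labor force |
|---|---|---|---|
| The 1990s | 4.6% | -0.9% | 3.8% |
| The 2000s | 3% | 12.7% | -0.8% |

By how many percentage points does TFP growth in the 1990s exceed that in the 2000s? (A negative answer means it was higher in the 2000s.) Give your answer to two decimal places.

Labor's share = 1 − 0.4 = 0.6.
The 1990s: TFP = 4.6 + 0.36 − 2.28 = 2.68%.
The 2000s: TFP = 3 − 5.08 + 0.48 = -1.6%.
Difference = 2.68 − (-1.6) = 4.28 pp.

4.28 percentage points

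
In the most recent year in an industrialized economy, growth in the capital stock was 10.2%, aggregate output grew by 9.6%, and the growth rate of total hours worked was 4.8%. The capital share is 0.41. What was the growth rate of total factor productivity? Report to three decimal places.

2.586%

Labor's share = 1 − 0.41 = 0.59.
The capital stock: 0.41 × 10.2 = 4.182 pp.
Total hours worked: 0.59 × 4.8 = 2.832 pp.
TFP growth = 9.6 − 7.014 = 2.586%.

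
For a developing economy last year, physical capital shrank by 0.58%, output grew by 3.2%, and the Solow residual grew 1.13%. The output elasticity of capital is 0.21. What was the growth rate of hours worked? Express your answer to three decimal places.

Hours worked growth was 2.774%.

Labor's share = 1 − 0.21 = 0.79.
gY = gA + 0.21×(-0.58) + 0.79×g.
0.79×g = 3.2 − 1.13 + 0.1218 = 2.1918.
g = 2.1918 / 0.79 = 2.77443%.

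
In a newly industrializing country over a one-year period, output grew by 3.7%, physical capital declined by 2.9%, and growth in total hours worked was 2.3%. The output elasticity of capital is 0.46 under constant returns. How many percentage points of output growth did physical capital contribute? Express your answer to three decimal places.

Contribution = share × growth = 0.46 × (-2.9) = -1.334 pp.

-1.334 percentage points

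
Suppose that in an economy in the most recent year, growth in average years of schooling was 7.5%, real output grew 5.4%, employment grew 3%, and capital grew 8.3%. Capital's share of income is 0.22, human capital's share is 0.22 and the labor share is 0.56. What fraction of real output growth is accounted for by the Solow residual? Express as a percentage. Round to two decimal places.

The Solow residual accounted for 4.52% of growth.

Labor's share = 1 − 0.22 − 0.22 = 0.56.
Capital: 0.22 × 8.3 = 1.826 pp.
Average years of schooling: 0.22 × 7.5 = 1.65 pp.
Employment: 0.56 × 3 = 1.68 pp.
TFP growth = 5.4 − 5.156 = 0.244%.
TFP share of growth = 0.244 / 5.4 × 100 = 4.5185%.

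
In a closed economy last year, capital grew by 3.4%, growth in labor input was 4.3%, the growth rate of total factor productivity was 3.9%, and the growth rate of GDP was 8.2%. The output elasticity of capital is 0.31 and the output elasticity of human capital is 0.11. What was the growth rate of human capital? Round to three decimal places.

Human capital growth was 6.836%.

Labor's share = 1 − 0.31 − 0.11 = 0.58.
gY = gA + 0.31×3.4 + 0.58×4.3 + 0.11×g.
0.11×g = 8.2 − 3.9 − 3.548 = 0.752.
g = 0.752 / 0.11 = 6.83636%.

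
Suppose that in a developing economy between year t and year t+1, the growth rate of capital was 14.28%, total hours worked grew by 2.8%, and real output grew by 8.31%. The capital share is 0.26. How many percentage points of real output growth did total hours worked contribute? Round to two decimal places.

2.07 percentage points

Labor's share = 1 − 0.26 = 0.74.
Contribution = share × growth = 0.74 × 2.8 = 2.072 pp.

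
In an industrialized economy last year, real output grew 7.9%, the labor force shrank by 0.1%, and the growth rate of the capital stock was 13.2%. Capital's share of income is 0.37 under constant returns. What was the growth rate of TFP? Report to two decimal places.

Labor's share = 1 − 0.37 = 0.63.
The capital stock: 0.37 × 13.2 = 4.884 pp.
The labor force: 0.63 × (-0.1) = -0.063 pp.
TFP growth = 7.9 − 4.821 = 3.079%.

TFP grew 3.08%.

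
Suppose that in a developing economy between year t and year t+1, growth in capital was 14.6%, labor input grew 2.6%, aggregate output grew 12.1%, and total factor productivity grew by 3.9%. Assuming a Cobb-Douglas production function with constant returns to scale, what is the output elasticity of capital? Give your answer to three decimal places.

0.467

gY = gA + α·gK + (1−α)·gL, so gY − gA − gL = α(gK − gL).
12.1 − 3.9 − 2.6 = α × (14.6 − 2.6).
5.6 = 12 α, so α = 0.46667.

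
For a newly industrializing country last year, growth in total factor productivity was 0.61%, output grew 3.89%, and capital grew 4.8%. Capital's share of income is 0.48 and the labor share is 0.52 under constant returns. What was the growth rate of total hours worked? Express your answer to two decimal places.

Total hours worked growth was 1.88%.

Labor's share = 1 − 0.48 = 0.52.
gY = gA + 0.48×4.8 + 0.52×g.
0.52×g = 3.89 − 0.61 − 2.304 = 0.976.
g = 0.976 / 0.52 = 1.8769%.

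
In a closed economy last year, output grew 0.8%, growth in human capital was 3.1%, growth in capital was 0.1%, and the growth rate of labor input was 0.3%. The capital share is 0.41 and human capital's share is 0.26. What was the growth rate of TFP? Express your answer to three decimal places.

Labor's share = 1 − 0.41 − 0.26 = 0.33.
Capital: 0.41 × 0.1 = 0.041 pp.
Human capital: 0.26 × 3.1 = 0.806 pp.
Labor input: 0.33 × 0.3 = 0.099 pp.
TFP growth = 0.8 − 0.946 = -0.146%.

-0.146%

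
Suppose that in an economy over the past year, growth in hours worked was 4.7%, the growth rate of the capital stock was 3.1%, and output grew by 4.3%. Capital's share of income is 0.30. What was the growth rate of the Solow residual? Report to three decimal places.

The Solow residual growth was 0.080%.

Labor's share = 1 − 0.3 = 0.7.
The capital stock: 0.3 × 3.1 = 0.93 pp.
Hours worked: 0.7 × 4.7 = 3.29 pp.
TFP growth = 4.3 − 4.22 = 0.08%.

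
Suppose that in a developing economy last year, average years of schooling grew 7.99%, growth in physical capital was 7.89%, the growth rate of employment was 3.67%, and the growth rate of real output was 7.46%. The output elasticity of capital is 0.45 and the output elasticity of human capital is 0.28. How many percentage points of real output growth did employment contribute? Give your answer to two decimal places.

Labor's share = 1 − 0.45 − 0.28 = 0.27.
Contribution = share × growth = 0.27 × 3.67 = 0.9909 pp.

0.99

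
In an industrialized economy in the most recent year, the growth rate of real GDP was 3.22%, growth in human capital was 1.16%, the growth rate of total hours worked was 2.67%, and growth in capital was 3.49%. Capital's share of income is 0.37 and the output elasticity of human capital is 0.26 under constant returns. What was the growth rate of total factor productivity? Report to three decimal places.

0.639%

Labor's share = 1 − 0.37 − 0.26 = 0.37.
Capital: 0.37 × 3.49 = 1.2913 pp.
Human capital: 0.26 × 1.16 = 0.3016 pp.
Total hours worked: 0.37 × 2.67 = 0.9879 pp.
TFP growth = 3.22 − 2.5808 = 0.6392%.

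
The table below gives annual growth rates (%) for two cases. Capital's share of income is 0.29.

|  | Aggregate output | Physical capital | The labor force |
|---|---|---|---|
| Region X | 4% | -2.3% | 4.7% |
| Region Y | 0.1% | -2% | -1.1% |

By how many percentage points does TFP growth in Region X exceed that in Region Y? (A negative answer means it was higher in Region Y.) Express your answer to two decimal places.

-0.13 percentage points

Labor's share = 1 − 0.29 = 0.71.
Region X: TFP = 4 + 0.667 − 3.337 = 1.33%.
Region Y: TFP = 0.1 + 0.58 + 0.781 = 1.461%.
Difference = 1.33 − (1.461) = -0.131 pp.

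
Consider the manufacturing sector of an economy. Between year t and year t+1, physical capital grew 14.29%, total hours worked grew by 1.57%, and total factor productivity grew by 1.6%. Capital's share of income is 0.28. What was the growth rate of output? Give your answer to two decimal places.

Labor's share = 1 − 0.28 = 0.72.
Physical capital: 0.28 × 14.29 = 4.0012 pp.
Total hours worked: 0.72 × 1.57 = 1.1304 pp.
Output growth = 1.6 + 5.1316 = 6.7316%.

6.73%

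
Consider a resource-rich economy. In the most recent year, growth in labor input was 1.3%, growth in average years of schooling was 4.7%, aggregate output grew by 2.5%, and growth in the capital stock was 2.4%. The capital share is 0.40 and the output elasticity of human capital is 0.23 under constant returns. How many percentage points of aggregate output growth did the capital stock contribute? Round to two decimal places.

Contribution = share × growth = 0.4 × 2.4 = 0.96 pp.

0.96 percentage points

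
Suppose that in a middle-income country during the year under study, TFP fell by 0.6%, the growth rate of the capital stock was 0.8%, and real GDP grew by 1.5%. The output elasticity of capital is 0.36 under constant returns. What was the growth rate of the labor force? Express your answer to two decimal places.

2.83%

Labor's share = 1 − 0.36 = 0.64.
gY = gA + 0.36×0.8 + 0.64×g.
0.64×g = 1.5 + 0.6 − 0.288 = 1.812.
g = 1.812 / 0.64 = 2.8313%.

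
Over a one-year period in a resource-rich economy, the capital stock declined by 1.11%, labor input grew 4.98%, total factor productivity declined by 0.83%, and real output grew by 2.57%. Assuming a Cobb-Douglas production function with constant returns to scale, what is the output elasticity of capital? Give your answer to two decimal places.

0.26

gY = gA + α·gK + (1−α)·gL, so gY − gA − gL = α(gK − gL).
2.57 + 0.83 − 4.98 = α × (-1.11 − 4.98).
-1.58 = -6.09 α, so α = 0.2594.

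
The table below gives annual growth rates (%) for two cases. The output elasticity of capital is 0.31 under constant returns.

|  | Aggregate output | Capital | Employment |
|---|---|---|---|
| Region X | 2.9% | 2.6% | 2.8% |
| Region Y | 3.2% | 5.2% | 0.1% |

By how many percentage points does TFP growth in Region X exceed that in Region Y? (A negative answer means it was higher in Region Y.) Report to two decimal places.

-1.36 percentage points

Labor's share = 1 − 0.31 = 0.69.
Region X: TFP = 2.9 − 0.806 − 1.932 = 0.162%.
Region Y: TFP = 3.2 − 1.612 − 0.069 = 1.519%.
Difference = 0.162 − (1.519) = -1.357 pp.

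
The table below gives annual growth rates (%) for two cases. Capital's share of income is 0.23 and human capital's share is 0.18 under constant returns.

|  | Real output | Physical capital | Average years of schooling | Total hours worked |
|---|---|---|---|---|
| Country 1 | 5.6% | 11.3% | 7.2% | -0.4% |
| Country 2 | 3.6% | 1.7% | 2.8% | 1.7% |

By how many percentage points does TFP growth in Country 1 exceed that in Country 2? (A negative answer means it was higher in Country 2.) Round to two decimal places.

0.24 percentage points

Labor's share = 1 − 0.23 − 0.18 = 0.59.
Country 1: TFP = 5.6 − 2.599 − 1.296 + 0.236 = 1.941%.
Country 2: TFP = 3.6 − 0.391 − 0.504 − 1.003 = 1.702%.
Difference = 1.941 − (1.702) = 0.239 pp.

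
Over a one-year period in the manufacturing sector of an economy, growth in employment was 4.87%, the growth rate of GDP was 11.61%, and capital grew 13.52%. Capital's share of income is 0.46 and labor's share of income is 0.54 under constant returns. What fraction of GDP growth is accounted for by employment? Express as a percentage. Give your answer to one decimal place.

Labor's share = 1 − 0.46 = 0.54.
Employment contributed 0.54 × 4.87 = 2.6298 pp.
Share of growth = 2.6298 / 11.61 × 100 = 22.651%.

Employment accounted for 22.7% of growth.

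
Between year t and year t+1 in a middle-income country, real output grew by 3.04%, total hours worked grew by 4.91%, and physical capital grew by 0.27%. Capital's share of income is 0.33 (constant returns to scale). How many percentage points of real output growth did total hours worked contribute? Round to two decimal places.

3.29

Labor's share = 1 − 0.33 = 0.67.
Contribution = share × growth = 0.67 × 4.91 = 3.2897 pp.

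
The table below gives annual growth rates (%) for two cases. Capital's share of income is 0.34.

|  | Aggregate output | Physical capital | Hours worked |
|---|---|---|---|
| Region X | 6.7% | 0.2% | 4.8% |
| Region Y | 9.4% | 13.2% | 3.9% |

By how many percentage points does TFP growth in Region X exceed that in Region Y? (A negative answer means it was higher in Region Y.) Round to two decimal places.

Labor's share = 1 − 0.34 = 0.66.
Region X: TFP = 6.7 − 0.068 − 3.168 = 3.464%.
Region Y: TFP = 9.4 − 4.488 − 2.574 = 2.338%.
Difference = 3.464 − (2.338) = 1.126 pp.

1.13 percentage points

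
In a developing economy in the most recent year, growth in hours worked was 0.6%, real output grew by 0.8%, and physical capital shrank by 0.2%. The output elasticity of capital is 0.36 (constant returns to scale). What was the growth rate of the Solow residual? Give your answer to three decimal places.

The Solow residual grew 0.488%.

Labor's share = 1 − 0.36 = 0.64.
Physical capital: 0.36 × (-0.2) = -0.072 pp.
Hours worked: 0.64 × 0.6 = 0.384 pp.
TFP growth = 0.8 − 0.312 = 0.488%.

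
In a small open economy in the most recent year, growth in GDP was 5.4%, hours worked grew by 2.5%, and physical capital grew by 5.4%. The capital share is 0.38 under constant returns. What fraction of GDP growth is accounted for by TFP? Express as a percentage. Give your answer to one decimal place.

Labor's share = 1 − 0.38 = 0.62.
Physical capital: 0.38 × 5.4 = 2.052 pp.
Hours worked: 0.62 × 2.5 = 1.55 pp.
TFP growth = 5.4 − 3.602 = 1.798%.
TFP share of growth = 1.798 / 5.4 × 100 = 33.296%.

33.3%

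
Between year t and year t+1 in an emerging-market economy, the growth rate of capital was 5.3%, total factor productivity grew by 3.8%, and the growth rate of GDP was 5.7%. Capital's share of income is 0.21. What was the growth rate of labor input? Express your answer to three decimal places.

Labor input grew 0.996%.

Labor's share = 1 − 0.21 = 0.79.
gY = gA + 0.21×5.3 + 0.79×g.
0.79×g = 5.7 − 3.8 − 1.113 = 0.787.
g = 0.787 / 0.79 = 0.9962%.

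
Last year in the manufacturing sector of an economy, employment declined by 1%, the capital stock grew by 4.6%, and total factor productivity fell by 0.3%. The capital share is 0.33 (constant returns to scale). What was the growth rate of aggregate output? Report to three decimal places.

0.548%

Labor's share = 1 − 0.33 = 0.67.
The capital stock: 0.33 × 4.6 = 1.518 pp.
Employment: 0.67 × (-1) = -0.67 pp.
Output growth = -0.3 + 0.848 = 0.548%.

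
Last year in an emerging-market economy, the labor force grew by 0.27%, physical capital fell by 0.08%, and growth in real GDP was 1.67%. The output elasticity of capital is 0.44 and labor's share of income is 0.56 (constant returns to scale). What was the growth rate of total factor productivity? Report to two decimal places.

Labor's share = 1 − 0.44 = 0.56.
Physical capital: 0.44 × (-0.08) = -0.0352 pp.
The labor force: 0.56 × 0.27 = 0.1512 pp.
TFP growth = 1.67 − 0.116 = 1.554%.

Total factor productivity growth was 1.55%.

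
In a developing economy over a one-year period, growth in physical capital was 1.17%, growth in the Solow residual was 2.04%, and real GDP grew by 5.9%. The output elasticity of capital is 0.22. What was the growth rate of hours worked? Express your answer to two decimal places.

Labor's share = 1 − 0.22 = 0.78.
gY = gA + 0.22×1.17 + 0.78×g.
0.78×g = 5.9 − 2.04 − 0.2574 = 3.6026.
g = 3.6026 / 0.78 = 4.6187%.

4.62%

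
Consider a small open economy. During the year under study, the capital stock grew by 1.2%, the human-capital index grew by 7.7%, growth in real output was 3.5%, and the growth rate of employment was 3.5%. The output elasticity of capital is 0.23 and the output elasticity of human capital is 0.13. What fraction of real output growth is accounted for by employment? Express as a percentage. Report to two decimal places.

64.00%

Labor's share = 1 − 0.23 − 0.13 = 0.64.
Employment contributed 0.64 × 3.5 = 2.24 pp.
Share of growth = 2.24 / 3.5 × 100 = 64%.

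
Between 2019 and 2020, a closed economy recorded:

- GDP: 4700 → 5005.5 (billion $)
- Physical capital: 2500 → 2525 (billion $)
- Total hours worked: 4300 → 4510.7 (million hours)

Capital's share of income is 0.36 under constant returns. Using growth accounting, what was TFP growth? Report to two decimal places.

3.00%

GDP growth = (5005.5 − 4700) / 4700 = 6.5%.
Physical capital growth = (2525 − 2500) / 2500 = 1%.
Total hours worked growth = (4510.7 − 4300) / 4300 = 4.9%.
Labor's share = 1 − 0.36 = 0.64.
Physical capital: 0.36 × 1 = 0.36 pp.
Total hours worked: 0.64 × 4.9 = 3.136 pp.
TFP growth = 6.5 − 3.496 = 3.004%.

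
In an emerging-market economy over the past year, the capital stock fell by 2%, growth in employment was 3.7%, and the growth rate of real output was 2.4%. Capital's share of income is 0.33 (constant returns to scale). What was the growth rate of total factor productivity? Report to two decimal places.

0.58%

Labor's share = 1 − 0.33 = 0.67.
The capital stock: 0.33 × (-2) = -0.66 pp.
Employment: 0.67 × 3.7 = 2.479 pp.
TFP growth = 2.4 − 1.819 = 0.581%.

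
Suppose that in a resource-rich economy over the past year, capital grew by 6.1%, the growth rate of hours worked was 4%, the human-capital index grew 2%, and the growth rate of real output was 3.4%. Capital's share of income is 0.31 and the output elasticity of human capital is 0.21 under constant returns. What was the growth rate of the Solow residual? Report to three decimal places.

-0.831%

Labor's share = 1 − 0.31 − 0.21 = 0.48.
Capital: 0.31 × 6.1 = 1.891 pp.
The human-capital index: 0.21 × 2 = 0.42 pp.
Hours worked: 0.48 × 4 = 1.92 pp.
TFP growth = 3.4 − 4.231 = -0.831%.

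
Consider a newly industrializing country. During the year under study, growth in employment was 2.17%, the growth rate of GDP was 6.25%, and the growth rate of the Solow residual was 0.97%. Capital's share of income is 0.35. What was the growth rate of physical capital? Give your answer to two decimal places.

Labor's share = 1 − 0.35 = 0.65.
gY = gA + 0.65×2.17 + 0.35×g.
0.35×g = 6.25 − 0.97 − 1.4105 = 3.8695.
g = 3.8695 / 0.35 = 11.0557%.

11.06%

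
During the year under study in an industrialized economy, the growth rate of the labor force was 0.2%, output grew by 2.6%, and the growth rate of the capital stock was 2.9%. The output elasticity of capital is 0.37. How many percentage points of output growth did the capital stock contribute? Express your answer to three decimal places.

Contribution = share × growth = 0.37 × 2.9 = 1.073 pp.

1.073 pp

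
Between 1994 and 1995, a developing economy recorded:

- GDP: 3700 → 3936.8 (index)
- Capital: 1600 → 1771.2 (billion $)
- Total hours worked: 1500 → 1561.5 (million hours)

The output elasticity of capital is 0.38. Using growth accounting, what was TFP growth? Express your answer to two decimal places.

-0.21%

GDP growth = (3936.8 − 3700) / 3700 = 6.4%.
Capital growth = (1771.2 − 1600) / 1600 = 10.7%.
Total hours worked growth = (1561.5 − 1500) / 1500 = 4.1%.
Labor's share = 1 − 0.38 = 0.62.
Capital: 0.38 × 10.7 = 4.066 pp.
Total hours worked: 0.62 × 4.1 = 2.542 pp.
TFP growth = 6.4 − 6.608 = -0.208%.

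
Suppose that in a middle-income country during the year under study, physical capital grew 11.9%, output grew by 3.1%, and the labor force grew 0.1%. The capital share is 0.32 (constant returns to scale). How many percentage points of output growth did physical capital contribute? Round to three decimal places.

3.808 percentage points

Contribution = share × growth = 0.32 × 11.9 = 3.808 pp.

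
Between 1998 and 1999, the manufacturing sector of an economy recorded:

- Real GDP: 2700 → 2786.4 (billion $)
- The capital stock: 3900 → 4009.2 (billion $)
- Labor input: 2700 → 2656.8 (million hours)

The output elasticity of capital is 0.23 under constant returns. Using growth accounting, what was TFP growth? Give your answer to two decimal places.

Real GDP growth = (2786.4 − 2700) / 2700 = 3.2%.
The capital stock growth = (4009.2 − 3900) / 3900 = 2.8%.
Labor input growth = (2656.8 − 2700) / 2700 = -1.6%.
Labor's share = 1 − 0.23 = 0.77.
The capital stock: 0.23 × 2.8 = 0.644 pp.
Labor input: 0.77 × (-1.6) = -1.232 pp.
TFP growth = 3.2 + 0.588 = 3.788%.

3.79%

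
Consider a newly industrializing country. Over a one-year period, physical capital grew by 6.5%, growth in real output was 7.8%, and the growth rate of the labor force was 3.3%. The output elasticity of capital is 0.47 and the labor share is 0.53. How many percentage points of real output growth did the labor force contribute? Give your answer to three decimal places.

Labor's share = 1 − 0.47 = 0.53.
Contribution = share × growth = 0.53 × 3.3 = 1.749 pp.

1.749 pp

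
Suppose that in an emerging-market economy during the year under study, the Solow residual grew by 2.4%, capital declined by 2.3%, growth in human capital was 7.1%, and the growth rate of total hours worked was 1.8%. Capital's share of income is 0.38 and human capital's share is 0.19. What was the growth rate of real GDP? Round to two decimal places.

3.65%

Labor's share = 1 − 0.38 − 0.19 = 0.43.
Capital: 0.38 × (-2.3) = -0.874 pp.
Human capital: 0.19 × 7.1 = 1.349 pp.
Total hours worked: 0.43 × 1.8 = 0.774 pp.
Output growth = 2.4 + 1.249 = 3.649%.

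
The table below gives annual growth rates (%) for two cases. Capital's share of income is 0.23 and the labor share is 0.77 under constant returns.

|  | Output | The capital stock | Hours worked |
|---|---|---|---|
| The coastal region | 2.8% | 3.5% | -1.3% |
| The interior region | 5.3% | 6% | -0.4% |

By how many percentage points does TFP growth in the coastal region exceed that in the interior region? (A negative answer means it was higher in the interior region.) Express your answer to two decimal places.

Labor's share = 1 − 0.23 = 0.77.
The coastal region: TFP = 2.8 − 0.805 + 1.001 = 2.996%.
The interior region: TFP = 5.3 − 1.38 + 0.308 = 4.228%.
Difference = 2.996 − (4.228) = -1.232 pp.

-1.23 percentage points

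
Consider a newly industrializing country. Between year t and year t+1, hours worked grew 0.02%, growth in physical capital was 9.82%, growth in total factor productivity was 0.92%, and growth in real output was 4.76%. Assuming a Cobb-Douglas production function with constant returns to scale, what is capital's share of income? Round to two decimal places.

gY = gA + α·gK + (1−α)·gL, so gY − gA − gL = α(gK − gL).
4.76 − 0.92 − 0.02 = α × (9.82 − 0.02).
3.82 = 9.8 α, so α = 0.3898.

Capital's share of income is 0.39.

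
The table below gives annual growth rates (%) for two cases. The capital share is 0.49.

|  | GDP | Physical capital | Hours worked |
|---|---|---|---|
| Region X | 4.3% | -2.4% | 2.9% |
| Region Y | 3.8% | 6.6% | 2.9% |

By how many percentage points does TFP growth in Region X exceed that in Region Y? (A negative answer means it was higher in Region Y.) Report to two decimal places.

4.91 percentage points

Labor's share = 1 − 0.49 = 0.51.
Region X: TFP = 4.3 + 1.176 − 1.479 = 3.997%.
Region Y: TFP = 3.8 − 3.234 − 1.479 = -0.913%.
Difference = 3.997 − (-0.913) = 4.91 pp.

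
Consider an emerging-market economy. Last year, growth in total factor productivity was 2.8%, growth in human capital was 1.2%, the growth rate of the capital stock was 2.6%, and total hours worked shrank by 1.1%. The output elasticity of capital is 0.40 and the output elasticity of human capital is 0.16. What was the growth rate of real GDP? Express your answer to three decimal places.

Labor's share = 1 − 0.4 − 0.16 = 0.44.
The capital stock: 0.4 × 2.6 = 1.04 pp.
Human capital: 0.16 × 1.2 = 0.192 pp.
Total hours worked: 0.44 × (-1.1) = -0.484 pp.
Output growth = 2.8 + 0.748 = 3.548%.

3.548%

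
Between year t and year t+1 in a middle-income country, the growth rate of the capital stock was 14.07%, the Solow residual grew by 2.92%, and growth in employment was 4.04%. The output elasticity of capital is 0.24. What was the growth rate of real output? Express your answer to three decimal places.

9.367%

Labor's share = 1 − 0.24 = 0.76.
The capital stock: 0.24 × 14.07 = 3.3768 pp.
Employment: 0.76 × 4.04 = 3.0704 pp.
Output growth = 2.92 + 6.4472 = 9.3672%.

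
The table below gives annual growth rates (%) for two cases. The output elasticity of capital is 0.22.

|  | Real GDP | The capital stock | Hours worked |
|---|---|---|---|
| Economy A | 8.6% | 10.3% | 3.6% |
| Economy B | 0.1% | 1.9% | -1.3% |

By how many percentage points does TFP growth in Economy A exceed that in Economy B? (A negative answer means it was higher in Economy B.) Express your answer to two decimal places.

2.83 percentage points

Labor's share = 1 − 0.22 = 0.78.
Economy A: TFP = 8.6 − 2.266 − 2.808 = 3.526%.
Economy B: TFP = 0.1 − 0.418 + 1.014 = 0.696%.
Difference = 3.526 − (0.696) = 2.83 pp.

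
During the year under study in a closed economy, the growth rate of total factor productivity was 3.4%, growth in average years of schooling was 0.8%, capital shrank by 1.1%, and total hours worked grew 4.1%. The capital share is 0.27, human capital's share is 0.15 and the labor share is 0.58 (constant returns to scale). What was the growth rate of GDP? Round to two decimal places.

GDP grew 5.60%.

Labor's share = 1 − 0.27 − 0.15 = 0.58.
Capital: 0.27 × (-1.1) = -0.297 pp.
Average years of schooling: 0.15 × 0.8 = 0.12 pp.
Total hours worked: 0.58 × 4.1 = 2.378 pp.
Output growth = 3.4 + 2.201 = 5.601%.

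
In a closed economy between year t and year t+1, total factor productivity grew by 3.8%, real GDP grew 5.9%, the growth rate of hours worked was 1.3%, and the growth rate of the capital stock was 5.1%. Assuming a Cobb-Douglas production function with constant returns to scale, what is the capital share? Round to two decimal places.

gY = gA + α·gK + (1−α)·gL, so gY − gA − gL = α(gK − gL).
5.9 − 3.8 − 1.3 = α × (5.1 − 1.3).
0.8 = 3.8 α, so α = 0.2105.

The capital share is 0.21.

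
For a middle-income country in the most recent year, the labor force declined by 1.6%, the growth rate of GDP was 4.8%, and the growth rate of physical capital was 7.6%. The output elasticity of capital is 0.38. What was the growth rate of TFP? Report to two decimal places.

Labor's share = 1 − 0.38 = 0.62.
Physical capital: 0.38 × 7.6 = 2.888 pp.
The labor force: 0.62 × (-1.6) = -0.992 pp.
TFP growth = 4.8 − 1.896 = 2.904%.

2.90%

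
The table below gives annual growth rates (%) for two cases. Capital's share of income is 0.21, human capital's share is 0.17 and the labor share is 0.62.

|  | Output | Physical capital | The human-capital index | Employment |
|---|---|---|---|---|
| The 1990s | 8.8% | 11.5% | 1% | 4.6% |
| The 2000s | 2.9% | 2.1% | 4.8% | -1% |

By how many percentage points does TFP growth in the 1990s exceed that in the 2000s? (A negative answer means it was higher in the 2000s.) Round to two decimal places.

Labor's share = 1 − 0.21 − 0.17 = 0.62.
The 1990s: TFP = 8.8 − 2.415 − 0.17 − 2.852 = 3.363%.
The 2000s: TFP = 2.9 − 0.441 − 0.816 + 0.62 = 2.263%.
Difference = 3.363 − (2.263) = 1.1 pp.

1.10 percentage points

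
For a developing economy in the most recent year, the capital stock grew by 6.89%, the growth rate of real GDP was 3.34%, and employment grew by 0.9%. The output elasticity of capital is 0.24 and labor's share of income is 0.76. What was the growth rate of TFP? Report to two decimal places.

Labor's share = 1 − 0.24 = 0.76.
The capital stock: 0.24 × 6.89 = 1.6536 pp.
Employment: 0.76 × 0.9 = 0.684 pp.
TFP growth = 3.34 − 2.3376 = 1.0024%.

1.00%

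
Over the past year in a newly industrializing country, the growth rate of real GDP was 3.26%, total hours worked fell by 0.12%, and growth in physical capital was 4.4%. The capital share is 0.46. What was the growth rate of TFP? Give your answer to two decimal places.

1.30%

Labor's share = 1 − 0.46 = 0.54.
Physical capital: 0.46 × 4.4 = 2.024 pp.
Total hours worked: 0.54 × (-0.12) = -0.0648 pp.
TFP growth = 3.26 − 1.9592 = 1.3008%.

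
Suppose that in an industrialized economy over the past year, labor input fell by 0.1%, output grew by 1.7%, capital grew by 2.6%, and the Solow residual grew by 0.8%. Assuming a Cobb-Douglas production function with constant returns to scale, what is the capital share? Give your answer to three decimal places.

0.370

gY = gA + α·gK + (1−α)·gL, so gY − gA − gL = α(gK − gL).
1.7 − 0.8 + 0.1 = α × (2.6 − (-0.1)).
1 = 2.7 α, so α = 0.37037.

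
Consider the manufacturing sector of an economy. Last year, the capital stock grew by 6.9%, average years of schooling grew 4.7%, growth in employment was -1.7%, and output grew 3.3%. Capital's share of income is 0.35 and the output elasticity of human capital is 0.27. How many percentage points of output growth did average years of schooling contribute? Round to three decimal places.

Contribution = share × growth = 0.27 × 4.7 = 1.269 pp.

1.269 percentage points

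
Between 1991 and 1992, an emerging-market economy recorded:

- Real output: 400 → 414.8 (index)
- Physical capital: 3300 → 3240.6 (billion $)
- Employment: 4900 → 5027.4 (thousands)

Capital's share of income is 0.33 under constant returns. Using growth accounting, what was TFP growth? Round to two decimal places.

2.55%

Real output growth = (414.8 − 400) / 400 = 3.7%.
Physical capital growth = (3240.6 − 3300) / 3300 = -1.8%.
Employment growth = (5027.4 − 4900) / 4900 = 2.6%.
Labor's share = 1 − 0.33 = 0.67.
Physical capital: 0.33 × (-1.8) = -0.594 pp.
Employment: 0.67 × 2.6 = 1.742 pp.
TFP growth = 3.7 − 1.148 = 2.552%.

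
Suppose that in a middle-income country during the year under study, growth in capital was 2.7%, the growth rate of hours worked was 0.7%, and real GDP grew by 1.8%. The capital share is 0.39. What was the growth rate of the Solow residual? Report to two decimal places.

Labor's share = 1 − 0.39 = 0.61.
Capital: 0.39 × 2.7 = 1.053 pp.
Hours worked: 0.61 × 0.7 = 0.427 pp.
TFP growth = 1.8 − 1.48 = 0.32%.

0.32%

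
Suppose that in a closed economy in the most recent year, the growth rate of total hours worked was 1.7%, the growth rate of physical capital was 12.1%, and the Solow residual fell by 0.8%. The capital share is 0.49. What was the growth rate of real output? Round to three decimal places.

Real output growth was 5.996%.

Labor's share = 1 − 0.49 = 0.51.
Physical capital: 0.49 × 12.1 = 5.929 pp.
Total hours worked: 0.51 × 1.7 = 0.867 pp.
Output growth = -0.8 + 6.796 = 5.996%.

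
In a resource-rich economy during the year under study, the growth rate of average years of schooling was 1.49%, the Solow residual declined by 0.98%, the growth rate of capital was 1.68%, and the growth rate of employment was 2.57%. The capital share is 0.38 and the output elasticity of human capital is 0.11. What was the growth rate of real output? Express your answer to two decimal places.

1.13%

Labor's share = 1 − 0.38 − 0.11 = 0.51.
Capital: 0.38 × 1.68 = 0.6384 pp.
Average years of schooling: 0.11 × 1.49 = 0.1639 pp.
Employment: 0.51 × 2.57 = 1.3107 pp.
Output growth = -0.98 + 2.113 = 1.133%.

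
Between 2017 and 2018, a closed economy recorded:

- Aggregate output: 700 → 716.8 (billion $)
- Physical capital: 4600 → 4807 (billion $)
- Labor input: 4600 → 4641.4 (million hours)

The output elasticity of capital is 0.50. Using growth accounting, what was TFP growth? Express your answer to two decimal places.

-0.30%

Aggregate output growth = (716.8 − 700) / 700 = 2.4%.
Physical capital growth = (4807 − 4600) / 4600 = 4.5%.
Labor input growth = (4641.4 − 4600) / 4600 = 0.9%.
Labor's share = 1 − 0.5 = 0.5.
Physical capital: 0.5 × 4.5 = 2.25 pp.
Labor input: 0.5 × 0.9 = 0.45 pp.
TFP growth = 2.4 − 2.7 = -0.3%.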